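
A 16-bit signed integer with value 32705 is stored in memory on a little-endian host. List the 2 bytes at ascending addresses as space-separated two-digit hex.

32705 in hexadecimal, padded to 16 bits, is 0x7FC1.
Split into bytes (most-significant first): 7F C1.
In little-endian order the low byte comes first in memory.
So at ascending addresses the bytes are C1 7F.

C1 7F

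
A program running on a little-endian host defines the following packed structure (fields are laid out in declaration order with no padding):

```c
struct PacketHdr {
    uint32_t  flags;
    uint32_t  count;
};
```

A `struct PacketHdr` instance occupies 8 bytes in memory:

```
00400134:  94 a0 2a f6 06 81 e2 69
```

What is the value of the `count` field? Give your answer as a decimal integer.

1776451846

`count` follows `flags` (4 bytes), so it starts at byte offset 4 and occupies 4 bytes.
Bytes at offsets 4..7: 06 81 E2 69.
Little-endian stores the least-significant byte at the lowest address.
Reassemble most-significant byte first: 69 E2 81 06 → 0x69E28106.
0x69E28106 = 1776451846.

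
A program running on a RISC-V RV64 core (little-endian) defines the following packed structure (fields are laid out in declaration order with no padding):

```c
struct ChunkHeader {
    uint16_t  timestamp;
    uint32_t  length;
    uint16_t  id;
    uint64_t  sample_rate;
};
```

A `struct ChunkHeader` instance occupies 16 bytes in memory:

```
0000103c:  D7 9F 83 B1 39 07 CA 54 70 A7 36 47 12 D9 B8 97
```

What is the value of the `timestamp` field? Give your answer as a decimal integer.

40919

`timestamp` is the first field, at byte offset 0, occupying 2 bytes.
Bytes at offsets 0..1: D7 9F.
In little-endian order the low byte comes first in memory.
Reassemble most-significant byte first: 9F D7 → 0x9FD7.
0x9FD7 = 40919.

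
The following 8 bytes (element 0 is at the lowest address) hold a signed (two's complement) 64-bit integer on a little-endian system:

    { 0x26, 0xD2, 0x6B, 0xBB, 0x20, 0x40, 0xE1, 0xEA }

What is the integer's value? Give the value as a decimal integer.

Little-endian: lowest address holds the least-significant byte.
Reassemble most-significant byte first: EA E1 40 20 BB 6B D2 26 → 0xEAE14020BB6BD226.
Top bit is set, so as a signed 64-bit value this is 0xEAE14020BB6BD226 − 2^64 = -1521864689746980314.

-1521864689746980314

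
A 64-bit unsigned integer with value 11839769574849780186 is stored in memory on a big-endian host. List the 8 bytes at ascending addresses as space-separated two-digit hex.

A4 4F 4F B2 D3 66 19 DA

11839769574849780186 in hexadecimal, padded to 64 bits, is 0xA44F4FB2D36619DA.
Split into bytes (most-significant first): A4 4F 4F B2 D3 66 19 DA.
Big-endian: lowest address holds the most-significant byte.
So the memory order matches the most-significant-first order: A4 4F 4F B2 D3 66 19 DA.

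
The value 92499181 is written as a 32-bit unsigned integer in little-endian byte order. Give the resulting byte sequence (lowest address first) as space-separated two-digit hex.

ED 6C 83 05

92499181 in hexadecimal, padded to 32 bits, is 0x05836CED.
Split into bytes (most-significant first): 05 83 6C ED.
Little-endian: lowest address holds the least-significant byte.
So at ascending addresses the bytes are ED 6C 83 05.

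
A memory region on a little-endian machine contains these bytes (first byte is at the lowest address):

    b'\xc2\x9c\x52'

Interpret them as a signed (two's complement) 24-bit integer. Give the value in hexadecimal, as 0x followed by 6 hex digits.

0x529CC2

Little-endian stores the least-significant byte at the lowest address.
Reassemble most-significant byte first: 52 9C C2 → 0x529CC2.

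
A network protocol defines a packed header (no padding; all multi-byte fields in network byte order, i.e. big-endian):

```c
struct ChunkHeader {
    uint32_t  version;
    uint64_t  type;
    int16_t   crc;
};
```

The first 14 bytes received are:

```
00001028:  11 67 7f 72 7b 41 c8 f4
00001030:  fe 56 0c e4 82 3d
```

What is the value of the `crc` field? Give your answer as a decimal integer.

-32195

`crc` follows `version` (4 B), `type` (8 B), so it starts at offset 4 + 8 = 12 and occupies 2 bytes.
Bytes at offsets 12..13: 82 3D.
Big-endian: lowest address holds the most-significant byte.
The bytes are already most-significant first: 0x823D.
Top bit is set, so as a signed 16-bit value this is 0x823D − 2^16 = -32195.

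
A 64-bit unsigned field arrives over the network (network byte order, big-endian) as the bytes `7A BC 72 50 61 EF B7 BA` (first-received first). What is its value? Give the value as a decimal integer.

8844069457814861754

Big-endian stores the most-significant byte at the lowest address.
The bytes are already most-significant first: 0x7ABC725061EFB7BA.
0x7ABC725061EFB7BA = 8844069457814861754.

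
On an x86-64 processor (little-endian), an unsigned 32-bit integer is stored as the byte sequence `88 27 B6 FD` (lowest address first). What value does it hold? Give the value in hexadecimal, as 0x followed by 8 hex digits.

Little-endian: lowest address holds the least-significant byte.
Reassemble most-significant byte first: FD B6 27 88 → 0xFDB62788.

0xFDB62788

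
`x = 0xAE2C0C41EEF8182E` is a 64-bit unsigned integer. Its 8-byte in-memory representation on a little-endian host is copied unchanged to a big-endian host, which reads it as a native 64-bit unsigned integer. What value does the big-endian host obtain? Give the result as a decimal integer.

Stored little-endian, the bytes at ascending addresses are 2E 18 F8 EE 41 0C 2C AE.
Read back as big-endian, the last byte is least significant, giving 0x2E18F8EE410C2CAE.
0x2E18F8EE410C2CAE = 3321678427362962606.

3321678427362962606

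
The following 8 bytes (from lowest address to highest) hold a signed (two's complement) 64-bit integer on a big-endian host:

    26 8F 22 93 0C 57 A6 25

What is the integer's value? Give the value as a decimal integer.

In big-endian order the high byte comes first in memory.
The bytes are already most-significant first: 0x268F22930C57A625.
0x268F22930C57A625 = 2778477510073493029.

2778477510073493029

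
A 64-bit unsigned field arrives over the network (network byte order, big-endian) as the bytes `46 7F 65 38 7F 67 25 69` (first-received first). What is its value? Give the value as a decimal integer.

Big-endian stores the most-significant byte at the lowest address.
The bytes are already most-significant first: 0x467F65387F672569.
0x467F65387F672569 = 5079890198027249001.

5079890198027249001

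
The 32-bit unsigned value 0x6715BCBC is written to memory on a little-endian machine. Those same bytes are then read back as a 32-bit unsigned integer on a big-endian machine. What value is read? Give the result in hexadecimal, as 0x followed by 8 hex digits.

Stored little-endian, the bytes at ascending addresses are BC BC 15 67.
Read back as big-endian, the last byte is least significant, giving 0xBCBC1567.

0xBCBC1567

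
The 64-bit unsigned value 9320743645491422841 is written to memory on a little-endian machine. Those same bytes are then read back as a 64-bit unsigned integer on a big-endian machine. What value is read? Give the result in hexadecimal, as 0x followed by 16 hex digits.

0x79E6FE4FF6EE5981

9320743645491422841 in 64-bit hexadecimal is 0x8159EEF64FFEE679.
Stored little-endian, the bytes at ascending addresses are 79 E6 FE 4F F6 EE 59 81.
Read back as big-endian, the last byte is least significant, giving 0x79E6FE4FF6EE5981.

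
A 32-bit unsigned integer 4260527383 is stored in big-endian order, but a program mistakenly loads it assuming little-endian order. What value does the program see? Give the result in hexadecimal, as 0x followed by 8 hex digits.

0x177DF2FD

4260527383 in 32-bit hexadecimal is 0xFDF27D17.
Stored big-endian, the bytes at ascending addresses are FD F2 7D 17.
Read back as little-endian, the first byte is least significant, giving 0x177DF2FD.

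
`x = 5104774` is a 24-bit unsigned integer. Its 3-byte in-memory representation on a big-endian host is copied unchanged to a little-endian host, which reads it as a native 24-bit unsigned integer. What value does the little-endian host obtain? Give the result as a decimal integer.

5104774 in 24-bit hexadecimal is 0x4DE486.
Stored big-endian, the bytes at ascending addresses are 4D E4 86.
Read back as little-endian, the first byte is least significant, giving 0x86E44D.
0x86E44D = 8840269.

8840269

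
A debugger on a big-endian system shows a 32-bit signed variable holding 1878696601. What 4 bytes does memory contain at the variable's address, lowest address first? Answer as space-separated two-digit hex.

6F FA A2 99

1878696601 in hexadecimal, padded to 32 bits, is 0x6FFAA299.
Split into bytes (most-significant first): 6F FA A2 99.
In big-endian order the high byte comes first in memory.
So the memory order matches the most-significant-first order: 6F FA A2 99.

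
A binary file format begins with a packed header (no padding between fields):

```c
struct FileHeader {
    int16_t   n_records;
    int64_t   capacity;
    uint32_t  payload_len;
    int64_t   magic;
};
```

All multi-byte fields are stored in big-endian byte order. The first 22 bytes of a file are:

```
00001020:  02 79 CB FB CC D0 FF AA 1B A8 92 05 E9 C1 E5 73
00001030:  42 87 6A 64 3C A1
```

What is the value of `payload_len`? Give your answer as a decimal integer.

`payload_len` follows `n_records` (2 B), `capacity` (8 B), so it starts at offset 2 + 8 = 10 and occupies 4 bytes.
Bytes at offsets 10..13: 92 05 E9 C1.
In big-endian order the high byte comes first in memory.
The bytes are already most-significant first: 0x9205E9C1.
0x9205E9C1 = 2449861057.

2449861057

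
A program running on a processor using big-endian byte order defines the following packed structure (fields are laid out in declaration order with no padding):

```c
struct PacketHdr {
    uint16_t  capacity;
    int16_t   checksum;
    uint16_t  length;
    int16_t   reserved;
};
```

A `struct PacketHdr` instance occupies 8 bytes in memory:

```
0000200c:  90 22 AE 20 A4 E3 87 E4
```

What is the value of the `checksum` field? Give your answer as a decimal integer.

`checksum` follows `capacity` (2 bytes), so it starts at byte offset 2 and occupies 2 bytes.
Bytes at offsets 2..3: AE 20.
Big-endian: lowest address holds the most-significant byte.
The bytes are already most-significant first: 0xAE20.
Top bit is set, so as a signed 16-bit value this is 0xAE20 − 2^16 = -20960.

-20960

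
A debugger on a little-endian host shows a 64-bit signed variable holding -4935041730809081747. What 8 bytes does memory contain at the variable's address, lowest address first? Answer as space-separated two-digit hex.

6D 50 65 5B B1 35 83 BB

Two's complement of -4935041730809081747 in 64 bits: 4935041730809081747 = 0x447CCA4EA49AAF93; invert → 0xBB8335B15B65506C; add 1 → 0xBB8335B15B65506D.
Split into bytes (most-significant first): BB 83 35 B1 5B 65 50 6D.
Little-endian stores the least-significant byte at the lowest address.
So at ascending addresses the bytes are 6D 50 65 5B B1 35 83 BB.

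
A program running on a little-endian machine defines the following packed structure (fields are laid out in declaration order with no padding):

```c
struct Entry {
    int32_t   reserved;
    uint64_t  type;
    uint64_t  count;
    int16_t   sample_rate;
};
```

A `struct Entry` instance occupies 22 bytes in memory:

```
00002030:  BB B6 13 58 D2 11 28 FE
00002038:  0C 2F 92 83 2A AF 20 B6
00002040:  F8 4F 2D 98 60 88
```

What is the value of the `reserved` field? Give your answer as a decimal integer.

1477686971

`reserved` is the first field, at byte offset 0, occupying 4 bytes.
Bytes at offsets 0..3: BB B6 13 58.
Little-endian stores the least-significant byte at the lowest address.
Reassemble most-significant byte first: 58 13 B6 BB → 0x5813B6BB.
0x5813B6BB = 1477686971.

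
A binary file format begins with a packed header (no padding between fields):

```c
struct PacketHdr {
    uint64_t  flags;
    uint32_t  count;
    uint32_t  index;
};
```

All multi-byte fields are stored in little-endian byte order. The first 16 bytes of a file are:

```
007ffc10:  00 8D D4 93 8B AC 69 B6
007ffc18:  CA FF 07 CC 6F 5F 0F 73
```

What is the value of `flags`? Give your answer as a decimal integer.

`flags` is the first field, at byte offset 0, occupying 8 bytes.
Bytes at offsets 0..7: 00 8D D4 93 8B AC 69 B6.
In little-endian order the low byte comes first in memory.
Reassemble most-significant byte first: B6 69 AC 8B 93 D4 8D 00 → 0xB669AC8B93D48D00.
0xB669AC8B93D48D00 = 13144226702938115328.

13144226702938115328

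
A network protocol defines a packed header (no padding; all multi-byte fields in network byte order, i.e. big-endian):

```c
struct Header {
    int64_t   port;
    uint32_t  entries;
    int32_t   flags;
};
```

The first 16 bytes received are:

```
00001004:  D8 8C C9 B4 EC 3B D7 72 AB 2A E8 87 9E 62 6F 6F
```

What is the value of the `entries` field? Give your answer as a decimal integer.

`entries` follows `port` (8 bytes), so it starts at byte offset 8 and occupies 4 bytes.
Bytes at offsets 8..11: AB 2A E8 87.
In big-endian order the high byte comes first in memory.
The bytes are already most-significant first: 0xAB2AE887.
0xAB2AE887 = 2871715975.

2871715975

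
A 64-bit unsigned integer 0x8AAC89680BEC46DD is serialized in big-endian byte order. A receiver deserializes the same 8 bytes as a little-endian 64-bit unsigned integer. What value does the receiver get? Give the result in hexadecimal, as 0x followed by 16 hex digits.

0xDD46EC0B6889AC8A

Stored big-endian, the bytes at ascending addresses are 8A AC 89 68 0B EC 46 DD.
Read back as little-endian, the first byte is least significant, giving 0xDD46EC0B6889AC8A.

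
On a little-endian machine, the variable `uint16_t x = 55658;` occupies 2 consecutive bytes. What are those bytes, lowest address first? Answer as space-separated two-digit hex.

55658 in hexadecimal, padded to 16 bits, is 0xD96A.
Split into bytes (most-significant first): D9 6A.
Little-endian stores the least-significant byte at the lowest address.
So at ascending addresses the bytes are 6A D9.

6A D9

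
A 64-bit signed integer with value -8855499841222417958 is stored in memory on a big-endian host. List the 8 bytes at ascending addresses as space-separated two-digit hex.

Two's complement of -8855499841222417958 in 64 bits: 8855499841222417958 = 0x7AE50E2FE8971E26; invert → 0x851AF1D01768E1D9; add 1 → 0x851AF1D01768E1DA.
Split into bytes (most-significant first): 85 1A F1 D0 17 68 E1 DA.
Big-endian stores the most-significant byte at the lowest address.
So the memory order matches the most-significant-first order: 85 1A F1 D0 17 68 E1 DA.

85 1A F1 D0 17 68 E1 DA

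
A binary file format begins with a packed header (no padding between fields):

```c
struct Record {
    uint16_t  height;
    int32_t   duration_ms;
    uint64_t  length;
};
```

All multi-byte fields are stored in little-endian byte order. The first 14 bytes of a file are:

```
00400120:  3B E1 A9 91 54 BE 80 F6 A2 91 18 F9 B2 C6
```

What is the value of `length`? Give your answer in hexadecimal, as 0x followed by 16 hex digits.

0xC6B2F91891A2F680

`length` follows `height` (2 B), `duration_ms` (4 B), so it starts at offset 2 + 4 = 6 and occupies 8 bytes.
Bytes at offsets 6..13: 80 F6 A2 91 18 F9 B2 C6.
Little-endian stores the least-significant byte at the lowest address.
Reassemble most-significant byte first: C6 B2 F9 18 91 A2 F6 80 → 0xC6B2F91891A2F680.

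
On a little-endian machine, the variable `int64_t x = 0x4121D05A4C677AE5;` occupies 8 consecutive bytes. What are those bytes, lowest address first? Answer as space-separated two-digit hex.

Split into bytes (most-significant first): 41 21 D0 5A 4C 67 7A E5.
Little-endian stores the least-significant byte at the lowest address.
So at ascending addresses the bytes are E5 7A 67 4C 5A D0 21 41.

E5 7A 67 4C 5A D0 21 41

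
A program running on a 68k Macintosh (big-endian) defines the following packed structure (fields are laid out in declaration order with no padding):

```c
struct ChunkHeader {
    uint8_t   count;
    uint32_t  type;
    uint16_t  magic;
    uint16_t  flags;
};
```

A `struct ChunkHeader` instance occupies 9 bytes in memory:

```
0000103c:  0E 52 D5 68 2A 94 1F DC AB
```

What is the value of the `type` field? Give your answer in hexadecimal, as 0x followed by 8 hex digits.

`type` follows `count` (1 byte), so it starts at byte offset 1 and occupies 4 bytes.
Bytes at offsets 1..4: 52 D5 68 2A.
In big-endian order the high byte comes first in memory.
The bytes are already most-significant first: 0x52D5682A.

0x52D5682A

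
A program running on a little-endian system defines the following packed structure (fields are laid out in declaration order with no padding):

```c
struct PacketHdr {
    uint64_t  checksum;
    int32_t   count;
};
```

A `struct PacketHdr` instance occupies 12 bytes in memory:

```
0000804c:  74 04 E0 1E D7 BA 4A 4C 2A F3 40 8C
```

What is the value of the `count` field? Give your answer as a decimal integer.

`count` follows `checksum` (8 bytes), so it starts at byte offset 8 and occupies 4 bytes.
Bytes at offsets 8..11: 2A F3 40 8C.
Little-endian stores the least-significant byte at the lowest address.
Reassemble most-significant byte first: 8C 40 F3 2A → 0x8C40F32A.
Top bit is set, so as a signed 32-bit value this is 0x8C40F32A − 2^32 = -1941900502.

-1941900502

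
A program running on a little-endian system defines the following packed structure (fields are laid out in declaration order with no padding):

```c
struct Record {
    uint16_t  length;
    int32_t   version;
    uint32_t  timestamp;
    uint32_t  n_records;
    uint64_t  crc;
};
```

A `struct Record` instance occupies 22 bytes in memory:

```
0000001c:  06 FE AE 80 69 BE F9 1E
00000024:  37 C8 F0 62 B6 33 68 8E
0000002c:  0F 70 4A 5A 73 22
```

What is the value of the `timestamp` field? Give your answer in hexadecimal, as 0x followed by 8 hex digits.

0xC8371EF9

`timestamp` follows `length` (2 B), `version` (4 B), so it starts at offset 2 + 4 = 6 and occupies 4 bytes.
Bytes at offsets 6..9: F9 1E 37 C8.
Little-endian stores the least-significant byte at the lowest address.
Reassemble most-significant byte first: C8 37 1E F9 → 0xC8371EF9.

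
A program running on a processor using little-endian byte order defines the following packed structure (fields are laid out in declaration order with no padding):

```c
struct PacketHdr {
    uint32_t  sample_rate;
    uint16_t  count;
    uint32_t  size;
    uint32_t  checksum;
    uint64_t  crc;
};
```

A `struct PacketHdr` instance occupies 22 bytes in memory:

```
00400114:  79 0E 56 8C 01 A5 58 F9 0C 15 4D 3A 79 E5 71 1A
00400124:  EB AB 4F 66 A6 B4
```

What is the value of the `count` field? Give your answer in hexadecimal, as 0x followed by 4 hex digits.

`count` follows `sample_rate` (4 bytes), so it starts at byte offset 4 and occupies 2 bytes.
Bytes at offsets 4..5: 01 A5.
Little-endian stores the least-significant byte at the lowest address.
Reassemble most-significant byte first: A5 01 → 0xA501.

0xA501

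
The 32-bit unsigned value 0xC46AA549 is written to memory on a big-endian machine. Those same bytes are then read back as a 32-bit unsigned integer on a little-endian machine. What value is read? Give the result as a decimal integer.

1235577540

Stored big-endian, the bytes at ascending addresses are C4 6A A5 49.
Read back as little-endian, the first byte is least significant, giving 0x49A56AC4.
0x49A56AC4 = 1235577540.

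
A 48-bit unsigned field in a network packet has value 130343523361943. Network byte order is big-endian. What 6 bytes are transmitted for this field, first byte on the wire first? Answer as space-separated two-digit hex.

130343523361943 in hexadecimal, padded to 48 bits, is 0x768BF768A497.
Split into bytes (most-significant first): 76 8B F7 68 A4 97.
In big-endian order the high byte comes first in memory.
So the memory order matches the most-significant-first order: 76 8B F7 68 A4 97.

76 8B F7 68 A4 97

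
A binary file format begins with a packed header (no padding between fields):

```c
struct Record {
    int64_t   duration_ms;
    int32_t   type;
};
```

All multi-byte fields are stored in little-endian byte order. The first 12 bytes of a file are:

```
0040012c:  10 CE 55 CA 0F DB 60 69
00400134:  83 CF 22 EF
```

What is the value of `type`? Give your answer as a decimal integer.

`type` follows `duration_ms` (8 bytes), so it starts at byte offset 8 and occupies 4 bytes.
Bytes at offsets 8..11: 83 CF 22 EF.
Little-endian stores the least-significant byte at the lowest address.
Reassemble most-significant byte first: EF 22 CF 83 → 0xEF22CF83.
Top bit is set, so as a signed 32-bit value this is 0xEF22CF83 − 2^32 = -282931325.

-282931325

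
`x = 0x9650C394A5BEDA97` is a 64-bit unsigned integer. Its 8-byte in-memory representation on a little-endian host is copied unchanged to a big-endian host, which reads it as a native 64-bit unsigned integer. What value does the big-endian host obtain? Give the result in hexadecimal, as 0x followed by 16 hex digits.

0x97DABEA594C35096

Stored little-endian, the bytes at ascending addresses are 97 DA BE A5 94 C3 50 96.
Read back as big-endian, the last byte is least significant, giving 0x97DABEA594C35096.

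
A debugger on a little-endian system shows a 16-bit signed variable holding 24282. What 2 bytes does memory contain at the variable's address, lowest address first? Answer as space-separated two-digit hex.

DA 5E

24282 in hexadecimal, padded to 16 bits, is 0x5EDA.
Split into bytes (most-significant first): 5E DA.
Little-endian stores the least-significant byte at the lowest address.
So at ascending addresses the bytes are DA 5E.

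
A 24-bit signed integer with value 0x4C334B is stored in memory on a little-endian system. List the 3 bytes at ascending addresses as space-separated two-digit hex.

Split into bytes (most-significant first): 4C 33 4B.
Little-endian: lowest address holds the least-significant byte.
So at ascending addresses the bytes are 4B 33 4C.

4B 33 4C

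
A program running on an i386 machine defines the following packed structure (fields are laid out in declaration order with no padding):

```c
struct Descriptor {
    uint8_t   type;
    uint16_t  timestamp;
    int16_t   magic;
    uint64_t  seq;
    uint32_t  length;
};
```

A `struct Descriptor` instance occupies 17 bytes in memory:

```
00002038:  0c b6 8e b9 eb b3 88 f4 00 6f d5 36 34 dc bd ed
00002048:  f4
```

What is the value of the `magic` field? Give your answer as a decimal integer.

-5191

`magic` follows `type` (1 B), `timestamp` (2 B), so it starts at offset 1 + 2 = 3 and occupies 2 bytes.
Bytes at offsets 3..4: B9 EB.
Little-endian stores the least-significant byte at the lowest address.
Reassemble most-significant byte first: EB B9 → 0xEBB9.
Top bit is set, so as a signed 16-bit value this is 0xEBB9 − 2^16 = -5191.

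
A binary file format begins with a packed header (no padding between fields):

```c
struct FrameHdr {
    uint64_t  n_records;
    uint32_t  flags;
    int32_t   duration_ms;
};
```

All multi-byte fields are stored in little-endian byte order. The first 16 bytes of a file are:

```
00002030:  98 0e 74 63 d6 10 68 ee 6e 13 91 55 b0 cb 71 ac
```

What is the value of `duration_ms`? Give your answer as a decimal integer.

-1401828432

`duration_ms` follows `n_records` (8 B), `flags` (4 B), so it starts at offset 8 + 4 = 12 and occupies 4 bytes.
Bytes at offsets 12..15: B0 CB 71 AC.
In little-endian order the low byte comes first in memory.
Reassemble most-significant byte first: AC 71 CB B0 → 0xAC71CBB0.
Top bit is set, so as a signed 32-bit value this is 0xAC71CBB0 − 2^32 = -1401828432.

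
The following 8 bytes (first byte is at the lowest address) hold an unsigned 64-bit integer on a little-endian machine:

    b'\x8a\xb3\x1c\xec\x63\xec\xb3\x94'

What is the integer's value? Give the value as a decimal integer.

Little-endian stores the least-significant byte at the lowest address.
Reassemble most-significant byte first: 94 B3 EC 63 EC 1C B3 8A → 0x94B3EC63EC1CB38A.
0x94B3EC63EC1CB38A = 10715167852351763338.

10715167852351763338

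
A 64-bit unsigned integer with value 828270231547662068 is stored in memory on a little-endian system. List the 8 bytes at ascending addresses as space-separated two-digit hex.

F4 CE 6D 21 63 9B 7E 0B

828270231547662068 in hexadecimal, padded to 64 bits, is 0x0B7E9B63216DCEF4.
Split into bytes (most-significant first): 0B 7E 9B 63 21 6D CE F4.
Little-endian: lowest address holds the least-significant byte.
So at ascending addresses the bytes are F4 CE 6D 21 63 9B 7E 0B.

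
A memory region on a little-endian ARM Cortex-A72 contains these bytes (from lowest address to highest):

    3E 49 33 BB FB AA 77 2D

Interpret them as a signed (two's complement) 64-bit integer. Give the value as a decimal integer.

3276275252089538878

Little-endian: lowest address holds the least-significant byte.
Reassemble most-significant byte first: 2D 77 AA FB BB 33 49 3E → 0x2D77AAFBBB33493E.
0x2D77AAFBBB33493E = 3276275252089538878.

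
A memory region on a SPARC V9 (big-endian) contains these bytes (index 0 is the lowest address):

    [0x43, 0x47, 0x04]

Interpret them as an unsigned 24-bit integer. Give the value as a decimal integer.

4409092

Big-endian: lowest address holds the most-significant byte.
The bytes are already most-significant first: 0x434704.
0x434704 = 4409092.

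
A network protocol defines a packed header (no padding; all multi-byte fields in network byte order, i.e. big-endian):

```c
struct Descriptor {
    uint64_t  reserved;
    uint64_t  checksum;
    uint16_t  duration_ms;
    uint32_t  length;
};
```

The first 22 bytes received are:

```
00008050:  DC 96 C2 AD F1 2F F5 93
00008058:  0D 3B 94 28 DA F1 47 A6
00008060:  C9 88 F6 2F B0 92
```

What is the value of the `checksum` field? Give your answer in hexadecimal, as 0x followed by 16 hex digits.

`checksum` follows `reserved` (8 bytes), so it starts at byte offset 8 and occupies 8 bytes.
Bytes at offsets 8..15: 0D 3B 94 28 DA F1 47 A6.
Big-endian stores the most-significant byte at the lowest address.
The bytes are already most-significant first: 0x0D3B9428DAF147A6.

0x0D3B9428DAF147A6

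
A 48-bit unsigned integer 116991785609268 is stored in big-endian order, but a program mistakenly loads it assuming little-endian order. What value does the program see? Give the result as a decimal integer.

57899686913898

116991785609268 in 48-bit hexadecimal is 0x6A6745D2A834.
Stored big-endian, the bytes at ascending addresses are 6A 67 45 D2 A8 34.
Read back as little-endian, the first byte is least significant, giving 0x34A8D245676A.
0x34A8D245676A = 57899686913898.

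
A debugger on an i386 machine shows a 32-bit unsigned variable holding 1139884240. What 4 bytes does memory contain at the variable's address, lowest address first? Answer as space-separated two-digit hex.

1139884240 in hexadecimal, padded to 32 bits, is 0x43F140D0.
Split into bytes (most-significant first): 43 F1 40 D0.
Little-endian: lowest address holds the least-significant byte.
So at ascending addresses the bytes are D0 40 F1 43.

D0 40 F1 43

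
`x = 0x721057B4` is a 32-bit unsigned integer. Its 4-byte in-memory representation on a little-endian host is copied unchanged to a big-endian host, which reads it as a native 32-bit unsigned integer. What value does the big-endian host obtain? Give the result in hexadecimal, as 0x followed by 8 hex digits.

Stored little-endian, the bytes at ascending addresses are B4 57 10 72.
Read back as big-endian, the last byte is least significant, giving 0xB4571072.

0xB4571072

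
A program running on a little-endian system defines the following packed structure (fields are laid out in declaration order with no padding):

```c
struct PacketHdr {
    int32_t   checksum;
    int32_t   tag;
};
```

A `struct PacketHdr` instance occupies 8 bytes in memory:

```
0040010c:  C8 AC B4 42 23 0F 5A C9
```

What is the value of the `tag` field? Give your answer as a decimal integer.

-916844765

`tag` follows `checksum` (4 bytes), so it starts at byte offset 4 and occupies 4 bytes.
Bytes at offsets 4..7: 23 0F 5A C9.
In little-endian order the low byte comes first in memory.
Reassemble most-significant byte first: C9 5A 0F 23 → 0xC95A0F23.
Top bit is set, so as a signed 32-bit value this is 0xC95A0F23 − 2^32 = -916844765.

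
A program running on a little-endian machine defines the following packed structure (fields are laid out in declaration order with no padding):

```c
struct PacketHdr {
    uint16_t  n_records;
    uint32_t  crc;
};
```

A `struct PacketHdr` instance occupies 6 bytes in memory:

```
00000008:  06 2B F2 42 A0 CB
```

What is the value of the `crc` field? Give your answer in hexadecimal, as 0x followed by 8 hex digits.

0xCBA042F2

`crc` follows `n_records` (2 bytes), so it starts at byte offset 2 and occupies 4 bytes.
Bytes at offsets 2..5: F2 42 A0 CB.
In little-endian order the low byte comes first in memory.
Reassemble most-significant byte first: CB A0 42 F2 → 0xCBA042F2.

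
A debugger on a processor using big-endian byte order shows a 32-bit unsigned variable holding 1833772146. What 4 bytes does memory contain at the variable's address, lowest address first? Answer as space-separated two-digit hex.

1833772146 in hexadecimal, padded to 32 bits, is 0x6D4D2472.
Split into bytes (most-significant first): 6D 4D 24 72.
In big-endian order the high byte comes first in memory.
So the memory order matches the most-significant-first order: 6D 4D 24 72.

6D 4D 24 72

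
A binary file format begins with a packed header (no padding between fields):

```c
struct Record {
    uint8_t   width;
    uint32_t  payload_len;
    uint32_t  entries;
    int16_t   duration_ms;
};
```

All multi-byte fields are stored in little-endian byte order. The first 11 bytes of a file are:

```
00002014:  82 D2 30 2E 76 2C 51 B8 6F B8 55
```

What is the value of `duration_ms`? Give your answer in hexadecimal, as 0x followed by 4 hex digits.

`duration_ms` follows `width` (1 B), `payload_len` (4 B), `entries` (4 B), so it starts at offset 1 + 4 + 4 = 9 and occupies 2 bytes.
Bytes at offsets 9..10: B8 55.
In little-endian order the low byte comes first in memory.
Reassemble most-significant byte first: 55 B8 → 0x55B8.

0x55B8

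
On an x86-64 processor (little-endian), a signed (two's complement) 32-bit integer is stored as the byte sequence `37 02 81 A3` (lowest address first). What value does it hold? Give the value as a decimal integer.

In little-endian order the low byte comes first in memory.
Reassemble most-significant byte first: A3 81 02 37 → 0xA3810237.
Top bit is set, so as a signed 32-bit value this is 0xA3810237 − 2^32 = -1551826377.

-1551826377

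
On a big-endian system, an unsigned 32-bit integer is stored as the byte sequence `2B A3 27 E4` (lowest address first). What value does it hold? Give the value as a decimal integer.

732112868

Big-endian stores the most-significant byte at the lowest address.
The bytes are already most-significant first: 0x2BA327E4.
0x2BA327E4 = 732112868.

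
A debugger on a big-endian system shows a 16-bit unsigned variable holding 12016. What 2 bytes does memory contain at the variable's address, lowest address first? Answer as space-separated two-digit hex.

2E F0

12016 in hexadecimal, padded to 16 bits, is 0x2EF0.
Split into bytes (most-significant first): 2E F0.
Big-endian stores the most-significant byte at the lowest address.
So the memory order matches the most-significant-first order: 2E F0.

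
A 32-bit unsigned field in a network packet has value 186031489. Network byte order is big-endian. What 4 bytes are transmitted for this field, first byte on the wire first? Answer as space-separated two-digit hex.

0B 16 9D 81

186031489 in hexadecimal, padded to 32 bits, is 0x0B169D81.
Split into bytes (most-significant first): 0B 16 9D 81.
Big-endian stores the most-significant byte at the lowest address.
So the memory order matches the most-significant-first order: 0B 16 9D 81.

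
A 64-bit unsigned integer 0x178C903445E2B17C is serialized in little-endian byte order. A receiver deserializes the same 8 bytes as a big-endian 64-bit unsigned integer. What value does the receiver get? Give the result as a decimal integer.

8985211518443359255

Stored little-endian, the bytes at ascending addresses are 7C B1 E2 45 34 90 8C 17.
Read back as big-endian, the last byte is least significant, giving 0x7CB1E24534908C17.
0x7CB1E24534908C17 = 8985211518443359255.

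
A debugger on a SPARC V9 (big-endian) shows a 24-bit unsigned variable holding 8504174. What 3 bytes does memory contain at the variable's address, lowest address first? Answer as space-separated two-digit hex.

8504174 in hexadecimal, padded to 24 bits, is 0x81C36E.
Split into bytes (most-significant first): 81 C3 6E.
Big-endian stores the most-significant byte at the lowest address.
So the memory order matches the most-significant-first order: 81 C3 6E.

81 C3 6E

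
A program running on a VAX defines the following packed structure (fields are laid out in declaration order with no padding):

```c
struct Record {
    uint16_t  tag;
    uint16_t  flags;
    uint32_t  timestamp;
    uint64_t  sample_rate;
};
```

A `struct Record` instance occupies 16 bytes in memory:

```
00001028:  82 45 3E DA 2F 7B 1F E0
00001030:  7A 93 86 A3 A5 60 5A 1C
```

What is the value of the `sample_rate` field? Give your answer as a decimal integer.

`sample_rate` follows `tag` (2 B), `flags` (2 B), `timestamp` (4 B), so it starts at offset 2 + 2 + 4 = 8 and occupies 8 bytes.
Bytes at offsets 8..15: 7A 93 86 A3 A5 60 5A 1C.
Little-endian: lowest address holds the least-significant byte.
Reassemble most-significant byte first: 1C 5A 60 A5 A3 86 93 7A → 0x1C5A60A5A386937A.
0x1C5A60A5A386937A = 2043051645495317370.

2043051645495317370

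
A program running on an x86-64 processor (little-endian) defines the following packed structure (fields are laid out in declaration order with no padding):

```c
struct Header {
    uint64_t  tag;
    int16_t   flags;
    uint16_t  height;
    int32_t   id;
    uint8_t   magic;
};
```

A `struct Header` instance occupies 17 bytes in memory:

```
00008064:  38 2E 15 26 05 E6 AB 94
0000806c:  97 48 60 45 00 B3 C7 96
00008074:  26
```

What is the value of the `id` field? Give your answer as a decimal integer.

`id` follows `tag` (8 B), `flags` (2 B), `height` (2 B), so it starts at offset 8 + 2 + 2 = 12 and occupies 4 bytes.
Bytes at offsets 12..15: 00 B3 C7 96.
Little-endian: lowest address holds the least-significant byte.
Reassemble most-significant byte first: 96 C7 B3 00 → 0x96C7B300.
Top bit is set, so as a signed 32-bit value this is 0x96C7B300 − 2^32 = -1765297408.

-1765297408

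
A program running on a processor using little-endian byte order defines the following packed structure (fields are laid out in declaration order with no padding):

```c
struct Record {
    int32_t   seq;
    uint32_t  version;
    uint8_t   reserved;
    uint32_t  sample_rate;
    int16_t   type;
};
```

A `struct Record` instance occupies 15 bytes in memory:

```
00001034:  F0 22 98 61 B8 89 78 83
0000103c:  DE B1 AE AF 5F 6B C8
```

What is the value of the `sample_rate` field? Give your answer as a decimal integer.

1605349041

`sample_rate` follows `seq` (4 B), `version` (4 B), `reserved` (1 B), so it starts at offset 4 + 4 + 1 = 9 and occupies 4 bytes.
Bytes at offsets 9..12: B1 AE AF 5F.
Little-endian stores the least-significant byte at the lowest address.
Reassemble most-significant byte first: 5F AF AE B1 → 0x5FAFAEB1.
0x5FAFAEB1 = 1605349041.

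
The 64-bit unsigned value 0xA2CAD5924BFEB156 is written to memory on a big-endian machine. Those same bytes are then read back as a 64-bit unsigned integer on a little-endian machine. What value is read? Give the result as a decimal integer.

6247053758679075490

Stored big-endian, the bytes at ascending addresses are A2 CA D5 92 4B FE B1 56.
Read back as little-endian, the first byte is least significant, giving 0x56B1FE4B92D5CAA2.
0x56B1FE4B92D5CAA2 = 6247053758679075490.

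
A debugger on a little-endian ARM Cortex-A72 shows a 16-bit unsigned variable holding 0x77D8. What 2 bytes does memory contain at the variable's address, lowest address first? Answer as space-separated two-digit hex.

Split into bytes (most-significant first): 77 D8.
In little-endian order the low byte comes first in memory.
So at ascending addresses the bytes are D8 77.

D8 77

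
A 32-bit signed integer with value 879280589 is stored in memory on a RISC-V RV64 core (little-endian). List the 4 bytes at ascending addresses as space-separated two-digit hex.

879280589 in hexadecimal, padded to 32 bits, is 0x3468C1CD.
Split into bytes (most-significant first): 34 68 C1 CD.
In little-endian order the low byte comes first in memory.
So at ascending addresses the bytes are CD C1 68 34.

CD C1 68 34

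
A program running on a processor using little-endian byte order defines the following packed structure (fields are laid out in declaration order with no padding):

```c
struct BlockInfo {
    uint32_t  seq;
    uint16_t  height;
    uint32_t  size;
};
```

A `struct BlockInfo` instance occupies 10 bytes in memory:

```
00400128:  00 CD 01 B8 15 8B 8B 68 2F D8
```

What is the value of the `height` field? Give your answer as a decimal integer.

`height` follows `seq` (4 bytes), so it starts at byte offset 4 and occupies 2 bytes.
Bytes at offsets 4..5: 15 8B.
Little-endian stores the least-significant byte at the lowest address.
Reassemble most-significant byte first: 8B 15 → 0x8B15.
0x8B15 = 35605.

35605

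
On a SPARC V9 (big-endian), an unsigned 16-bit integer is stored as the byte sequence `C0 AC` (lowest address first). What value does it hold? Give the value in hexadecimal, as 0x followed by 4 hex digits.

Big-endian: lowest address holds the most-significant byte.
The bytes are already most-significant first: 0xC0AC.

0xC0AC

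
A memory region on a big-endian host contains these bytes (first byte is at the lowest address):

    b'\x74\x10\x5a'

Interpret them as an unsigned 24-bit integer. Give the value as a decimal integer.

7606362

In big-endian order the high byte comes first in memory.
The bytes are already most-significant first: 0x74105A.
0x74105A = 7606362.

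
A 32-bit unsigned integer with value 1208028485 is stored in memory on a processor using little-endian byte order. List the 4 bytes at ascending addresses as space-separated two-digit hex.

1208028485 in hexadecimal, padded to 32 bits, is 0x48010D45.
Split into bytes (most-significant first): 48 01 0D 45.
Little-endian stores the least-significant byte at the lowest address.
So at ascending addresses the bytes are 45 0D 01 48.

45 0D 01 48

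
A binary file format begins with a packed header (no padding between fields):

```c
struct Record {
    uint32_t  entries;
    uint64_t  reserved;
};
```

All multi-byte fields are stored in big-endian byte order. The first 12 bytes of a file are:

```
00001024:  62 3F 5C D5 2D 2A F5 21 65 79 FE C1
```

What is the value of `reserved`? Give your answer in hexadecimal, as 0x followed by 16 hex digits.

`reserved` follows `entries` (4 bytes), so it starts at byte offset 4 and occupies 8 bytes.
Bytes at offsets 4..11: 2D 2A F5 21 65 79 FE C1.
Big-endian: lowest address holds the most-significant byte.
The bytes are already most-significant first: 0x2D2AF5216579FEC1.

0x2D2AF5216579FEC1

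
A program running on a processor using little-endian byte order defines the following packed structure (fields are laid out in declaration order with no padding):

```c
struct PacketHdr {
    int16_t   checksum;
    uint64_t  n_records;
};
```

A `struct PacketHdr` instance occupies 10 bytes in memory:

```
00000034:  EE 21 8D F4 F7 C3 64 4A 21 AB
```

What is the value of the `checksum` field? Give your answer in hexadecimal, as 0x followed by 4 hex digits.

0x21EE

`checksum` is the first field, at byte offset 0, occupying 2 bytes.
Bytes at offsets 0..1: EE 21.
In little-endian order the low byte comes first in memory.
Reassemble most-significant byte first: 21 EE → 0x21EE.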